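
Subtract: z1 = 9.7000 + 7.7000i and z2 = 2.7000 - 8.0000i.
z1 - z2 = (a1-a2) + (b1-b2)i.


Real: 9.7 - 2.7 = 7
Imag: 7.7 + 8 = 15.7

7.0000 + 15.7000i


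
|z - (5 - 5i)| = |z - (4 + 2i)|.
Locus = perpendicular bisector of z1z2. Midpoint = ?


Equal distances means the locus is the perpendicular bisector of z1 and z2.
Midpoint = ((5+4)/2, (-5+2)/2) = (4.5000, -1.5000)

Perpendicular bisector through (4.5000, -1.5000)


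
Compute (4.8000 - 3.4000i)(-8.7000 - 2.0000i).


Real = 4.8*(-8.7) - (-3.4)*(-2) = -41.76 - 6.8 = -48.56
Imag = 4.8*(-2) - (8.7)*(-3.4) = -9.6 + 29.58 = 19.98

-48.5600 + 19.9800i


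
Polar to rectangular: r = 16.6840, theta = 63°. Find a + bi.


a = 16.6840*cos(63°) = 16.6840*0.45399 = 7.5744
b = 16.6840*sin(63°) = 16.6840*0.89101 = 14.8656

7.5744 + 14.8656i


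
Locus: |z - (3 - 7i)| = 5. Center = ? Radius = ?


|z - z0| = r is a circle with center z0 and radius r.
Center = (3, -7), radius = 5

Circle with center (3, -7) and radius 5


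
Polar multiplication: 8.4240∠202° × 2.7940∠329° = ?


r = 8.4240 * 2.7940 = 23.5367
theta = 202° + 329° = 531° = 171° (mod 360)

23.5367 cis(171°)


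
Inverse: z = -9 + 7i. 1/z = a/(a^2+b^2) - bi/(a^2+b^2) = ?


|z|^2 = 81+49 = 130
1/z = (-9 - 7i)/130

1/z = -0.0692 - 0.0538i


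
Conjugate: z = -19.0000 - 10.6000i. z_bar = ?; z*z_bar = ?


z_bar = -19.0000 + 10.6000i
z*z_bar = (-19)^2 + (-10.6)^2 = 361 + 112.36 = 473.36

z_bar = -19.0000 + 10.6000i, z*z_bar = 473.36


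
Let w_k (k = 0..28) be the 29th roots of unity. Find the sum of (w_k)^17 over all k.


The roots are w_k = w^k with w = e^(2*pi*i/29), and (w^k)^17 = (w^17)^k.
So S = 1 + u + u^2 + ... + u^(28) with u = w^17.
17 = 0*29 + 17, so 17 is not a multiple of 29: u = w^17 ≠ 1 (w is a primitive 29th root), while u^29 = (w^29)^17 = 1.
Geometric series: S = (1 - u^29)/(1 - u) = (1 - 1)/(1 - u) = 0

S = 0


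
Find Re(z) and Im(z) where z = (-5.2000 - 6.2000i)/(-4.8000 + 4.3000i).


Multiply by conjugate: (-5.2000 - 6.2000i)(-4.8000 - 4.3000i) / ((-4.8)^2 + 4.3^2)
Numerator real = -5.2*(-4.8) - (6.2)*4.3 = -1.7
Numerator imag = -6.2*(-4.8) - (-5.2)*4.3 = 52.12
Denominator = 41.53
Re(z) = -1.7/41.53 = -0.0409
Im(z) = 52.12/41.53 = 1.2550

Re(z) = -0.0409, Im(z) = 1.2550


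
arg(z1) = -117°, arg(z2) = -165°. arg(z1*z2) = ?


arg(z1*z2) = -117° - 165° = -282°
Normalized to (-180°, 180°]: 78°

78°


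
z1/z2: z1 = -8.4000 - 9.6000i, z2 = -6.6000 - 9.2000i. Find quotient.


Conjugate of z2 = -6.6000 + 9.2000i
Numerator: (-8.4000 - 9.6000i)(-6.6000 + 9.2000i) = 143.7600 - 13.9200i
Denominator: (-6.6)^2 + (-9.2)^2 = 128.2
Result = (143.7600 - 13.9200i)/128.2

1.1214 - 0.1086i


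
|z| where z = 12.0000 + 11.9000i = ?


|z| = sqrt(12^2 + 11.9^2) = sqrt(144 + 141.61) = sqrt(285.61) = 16.9000

|z| = 16.9000


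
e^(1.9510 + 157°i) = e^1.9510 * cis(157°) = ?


e^1.9510 = 7.0357
cos(157°) = -0.9205
sin(157°) = 0.39073
Real = 7.0357*(-0.9205) = -6.4764
Imag = 7.0357*0.39073 = 2.7491

-6.4764 + 2.7491i


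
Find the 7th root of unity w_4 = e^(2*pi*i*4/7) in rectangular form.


Angle = 360*4/7 = 205.7143°
a = cos(205.7143°) = -0.9010
b = sin(205.7143°) = -0.4339

-0.9010 - 0.4339i


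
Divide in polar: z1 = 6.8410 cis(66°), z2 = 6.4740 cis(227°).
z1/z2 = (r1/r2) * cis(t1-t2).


r = 6.8410 / 6.4740 = 1.0567
theta = 66° - 227° = -161° = 199° (mod 360)

1.0567 cis(199°)


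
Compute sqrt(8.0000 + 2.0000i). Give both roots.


|z| = sqrt(64+4) = 8.2462
sqrt((|z|+a)/2) = sqrt((8.2462+8)/2) = sqrt(8.1231) = 2.8501
sqrt((|z|-a)/2) = sqrt((8.2462-8)/2) = sqrt(0.1231) = 0.3509

±(2.8501 + 0.3509i) i.e. 2.8501 + 0.3509i and -2.8501 - 0.3509i


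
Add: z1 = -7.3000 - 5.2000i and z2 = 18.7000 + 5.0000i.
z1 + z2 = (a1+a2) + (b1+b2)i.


Real: -7.3 + 18.7 = 11.4
Imag: -5.2 + 5 = -0.2

11.4000 - 0.2000i


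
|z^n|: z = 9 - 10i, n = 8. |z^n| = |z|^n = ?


|z| = sqrt(81+100) = sqrt(181) = 13.4536
|z^8| = |z|^8 = (sqrt(181))^8 = 181^4 = 1073283121

|z^8| = 1073283121


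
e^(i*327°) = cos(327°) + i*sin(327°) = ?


cos(327°) = 0.8387
sin(327°) = -0.5446

e^(i*327°) = 0.8387 - 0.5446i


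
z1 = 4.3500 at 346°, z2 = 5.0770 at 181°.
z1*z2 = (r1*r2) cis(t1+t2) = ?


r = 4.3500 * 5.0770 = 22.0849
theta = 346° + 181° = 527° = 167° (mod 360)

22.0849 cis(167°)


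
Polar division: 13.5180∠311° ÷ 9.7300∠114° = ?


r = 13.5180 / 9.7300 = 1.3893
theta = 311° - 114° = 197° = 197° (mod 360)

1.3893 cis(197°)


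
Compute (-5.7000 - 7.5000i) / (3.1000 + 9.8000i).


Conjugate of z2 = 3.1000 - 9.8000i
Numerator: (-5.7000 - 7.5000i)(3.1000 - 9.8000i) = -91.1700 + 32.6100i
Denominator: 3.1^2 + 9.8^2 = 105.65
Result = (-91.1700 + 32.6100i)/105.65

-0.8629 + 0.3087i


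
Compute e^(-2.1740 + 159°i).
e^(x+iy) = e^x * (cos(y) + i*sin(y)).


e^-2.1740 = 0.1137
cos(159°) = -0.9336
sin(159°) = 0.3584
Real = 0.1137*(-0.9336) = -0.1062
Imag = 0.1137*0.3584 = 0.0408

-0.1062 + 0.0408i


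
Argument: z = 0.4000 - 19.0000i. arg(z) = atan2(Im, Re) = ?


Re = 0.4, Im = -19
arg = atan2(-19, 0.4) = -88.7940 degrees

arg(z) = -88.7940 degrees


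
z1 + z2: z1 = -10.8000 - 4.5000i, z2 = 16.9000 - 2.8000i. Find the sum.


Real: -10.8 + 16.9 = 6.1
Imag: -4.5 - 2.8 = -7.3

6.1000 - 7.3000i


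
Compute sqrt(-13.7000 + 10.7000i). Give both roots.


|z| = sqrt(187.69+114.49) = 17.3833
sqrt((|z|+a)/2) = sqrt((17.3833+(-13.7))/2) = sqrt(1.8417) = 1.3571
sqrt((|z|-a)/2) = sqrt((17.3833-(-13.7))/2) = sqrt(15.5417) = 3.9423

±(1.3571 + 3.9423i) i.e. 1.3571 + 3.9423i and -1.3571 - 3.9423i


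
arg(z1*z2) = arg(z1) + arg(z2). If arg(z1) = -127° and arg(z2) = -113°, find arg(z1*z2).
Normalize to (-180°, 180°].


arg(z1*z2) = -127° - 113° = -240°
Normalized to (-180°, 180°]: 120°

120°


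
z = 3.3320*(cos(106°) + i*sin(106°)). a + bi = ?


a = 3.3320*cos(106°) = 3.3320*(-0.27564) = -0.9184
b = 3.3320*sin(106°) = 3.3320*0.96126 = 3.2029

-0.9184 + 3.2029i


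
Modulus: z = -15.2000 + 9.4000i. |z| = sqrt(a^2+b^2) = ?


|z| = sqrt((-15.2)^2 + 9.4^2) = sqrt(231.04 + 88.36) = sqrt(319.4) = 17.8718

|z| = 17.8718


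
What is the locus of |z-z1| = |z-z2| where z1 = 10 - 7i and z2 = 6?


Equal distances means the locus is the perpendicular bisector of z1 and z2.
Midpoint = ((10+6)/2, (-7+0)/2) = (8.0000, -3.5000)

Perpendicular bisector through (8.0000, -3.5000)


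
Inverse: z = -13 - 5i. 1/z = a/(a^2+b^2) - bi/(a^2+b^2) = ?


|z|^2 = 169+25 = 194
1/z = (-13 + 5i)/194

1/z = -0.0670 + 0.0258i


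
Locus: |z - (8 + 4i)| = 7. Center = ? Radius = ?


|z - z0| = r is a circle with center z0 and radius r.
Center = (8, 4), radius = 7

Circle with center (8, 4) and radius 7


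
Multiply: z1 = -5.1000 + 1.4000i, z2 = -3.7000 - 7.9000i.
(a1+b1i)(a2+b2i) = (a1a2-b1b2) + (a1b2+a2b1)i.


Real = -5.1*(-3.7) - 1.4*(-7.9) = 18.87 - (-11.06) = 29.93
Imag = -5.1*(-7.9) - (3.7)*1.4 = 40.29 - (5.18) = 35.11

29.9300 + 35.1100i


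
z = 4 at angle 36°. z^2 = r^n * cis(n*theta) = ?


r^2 = 4^2 = 16
n*theta = 2*36° = 72° = 72° (mod 360)
a = 16*cos(72°) = 4.9443
b = 16*sin(72°) = 15.2169

16 cis(72°) = 4.9443 + 15.2169i


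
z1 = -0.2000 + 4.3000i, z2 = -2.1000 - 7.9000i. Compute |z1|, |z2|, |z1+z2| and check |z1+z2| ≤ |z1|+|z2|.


|z1| = sqrt((-0.2)^2 + 4.3^2) = sqrt(18.53) = 4.3046
|z2| = sqrt((-2.1)^2 + (-7.9)^2) = sqrt(66.82) = 8.1744
z1+z2 = -2.3000 - 3.6000i
|z1+z2| = sqrt(18.25) = 4.2720
|z1|+|z2| = 4.3046 + 8.1744 = 12.4790

|z1+z2| = 4.2720 ≤ |z1|+|z2| = 12.4790 (verified)


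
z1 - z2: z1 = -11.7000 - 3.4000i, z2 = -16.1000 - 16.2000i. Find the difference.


Real: -11.7 + 16.1 = 4.4
Imag: -3.4 + 16.2 = 12.8

4.4000 + 12.8000i


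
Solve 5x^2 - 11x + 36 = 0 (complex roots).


disc = (-11)^2 - 4*5*36 = 121 - 720 = -599
sqrt(|disc|) = sqrt(599) = 24.4745
Real part = 11/(2*5) = 1.1000
Imag part = 24.4745/(2*5) = 2.4474

1.1000 ± 2.4474i


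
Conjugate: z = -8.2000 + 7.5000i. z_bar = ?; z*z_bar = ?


z_bar = -8.2000 - 7.5000i
z*z_bar = (-8.2)^2 + 7.5^2 = 67.24 + 56.25 = 123.49

z_bar = -8.2000 - 7.5000i, z*z_bar = 123.49


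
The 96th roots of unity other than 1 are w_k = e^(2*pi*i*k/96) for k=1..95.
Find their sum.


With w = e^(2*pi*i/96), all 96 of the 96th roots of unity w^0 = 1, w, ..., w^(95) sum to 0: 1 + w + ... + w^(95) = (1 - w^96)/(1 - w) = 0 since w^96 = 1, w ≠ 1.
Removing the root 1: w + w^2 + ... + w^(95) = 0 - 1 = -1

Sum = -1


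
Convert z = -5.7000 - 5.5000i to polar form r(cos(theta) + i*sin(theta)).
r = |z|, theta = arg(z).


r = sqrt(32.49+30.25) = sqrt(62.74) = 7.9209
theta = atan2(-5.5, -5.7) = -136.0230 degrees

r = 7.9209, theta = -136.0230 degrees


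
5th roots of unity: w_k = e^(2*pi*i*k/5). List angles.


The 5th roots of unity are cis(360k/5°) for k=0..4
Angle step = 360/5 = 72°
Primitive root: cis(72°)
Primitive root = 0.3090 + 0.9511i

5 roots at angles: 0°, 72°, 144°, 216°, 288°


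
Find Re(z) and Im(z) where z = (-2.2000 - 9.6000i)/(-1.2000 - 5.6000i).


Multiply by conjugate: (-2.2000 - 9.6000i)(-1.2000 + 5.6000i) / ((-1.2)^2 + (-5.6)^2)
Numerator real = -2.2*(-1.2) - (9.6)*(-5.6) = 56.4
Numerator imag = -9.6*(-1.2) - (-2.2)*(-5.6) = -0.8
Denominator = 32.8
Re(z) = 56.4/32.8 = 1.7195
Im(z) = -0.8/32.8 = -0.0244

Re(z) = 1.7195, Im(z) = -0.0244


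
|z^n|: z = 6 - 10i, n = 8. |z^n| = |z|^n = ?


|z| = sqrt(36+100) = sqrt(136) = 11.6619
|z^8| = |z|^8 = (sqrt(136))^8 = 136^4 = 342102016

|z^8| = 342102016


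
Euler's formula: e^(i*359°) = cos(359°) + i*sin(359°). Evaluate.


cos(359°) = 0.9998
sin(359°) = -0.0175

e^(i*359°) = 0.9998 - 0.0175i


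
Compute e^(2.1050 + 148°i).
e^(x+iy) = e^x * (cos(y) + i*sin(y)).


e^2.1050 = 8.2071
cos(148°) = -0.84805
sin(148°) = 0.52992
Real = 8.2071*(-0.84805) = -6.9600
Imag = 8.2071*0.52992 = 4.3491

-6.9600 + 4.3491i


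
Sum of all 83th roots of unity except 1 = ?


With w = e^(2*pi*i/83), all 83 of the 83th roots of unity w^0 = 1, w, ..., w^(82) sum to 0: 1 + w + ... + w^(82) = (1 - w^83)/(1 - w) = 0 since w^83 = 1, w ≠ 1.
Removing the root 1: w + w^2 + ... + w^(82) = 0 - 1 = -1

Sum = -1


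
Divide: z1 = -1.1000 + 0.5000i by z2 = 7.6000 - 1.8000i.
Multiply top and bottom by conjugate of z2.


Conjugate of z2 = 7.6000 + 1.8000i
Numerator: (-1.1000 + 0.5000i)(7.6000 + 1.8000i) = -9.2600 + 1.8200i
Denominator: 7.6^2 + (-1.8)^2 = 61
Result = (-9.2600 + 1.8200i)/61

-0.1518 + 0.0298i


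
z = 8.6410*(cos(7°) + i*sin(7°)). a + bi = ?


a = 8.6410*cos(7°) = 8.6410*0.99255 = 8.5766
b = 8.6410*sin(7°) = 8.6410*0.12187 = 1.0531

8.5766 + 1.0531i


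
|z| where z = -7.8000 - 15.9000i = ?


|z| = sqrt((-7.8)^2 + (-15.9)^2) = sqrt(60.84 + 252.81) = sqrt(313.65) = 17.7102

|z| = 17.7102


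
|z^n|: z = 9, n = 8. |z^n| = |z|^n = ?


|z| = sqrt(81+0) = sqrt(81) = 9
|z^8| = |z|^8 = 9^8 = 43046721

|z^8| = 43046721


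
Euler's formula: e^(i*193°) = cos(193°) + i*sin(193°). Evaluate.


cos(193°) = -0.9744
sin(193°) = -0.2250

e^(i*193°) = -0.9744 - 0.2250i


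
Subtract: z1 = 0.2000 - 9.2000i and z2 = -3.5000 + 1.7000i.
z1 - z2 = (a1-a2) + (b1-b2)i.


Real: 0.2 + 3.5 = 3.7
Imag: -9.2 - 1.7 = -10.9

3.7000 - 10.9000i


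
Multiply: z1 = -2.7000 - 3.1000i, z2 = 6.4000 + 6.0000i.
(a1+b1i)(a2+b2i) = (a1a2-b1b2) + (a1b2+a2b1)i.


Real = -2.7*6.4 - (-3.1)*6 = -17.28 - (-18.6) = 1.32
Imag = -2.7*6 + 6.4*(-3.1) = -16.2 - (19.84) = -36.04

1.3200 - 36.0400i


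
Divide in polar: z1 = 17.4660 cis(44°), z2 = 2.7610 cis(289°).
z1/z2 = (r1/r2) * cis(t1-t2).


r = 17.4660 / 2.7610 = 6.3260
theta = 44° - 289° = -245° = 115° (mod 360)

6.3260 cis(115°)


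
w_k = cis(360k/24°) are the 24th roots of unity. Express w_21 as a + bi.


Angle = 360*21/24 = 315°
a = cos(315°) = 0.7071
b = sin(315°) = -0.7071

0.7071 - 0.7071i


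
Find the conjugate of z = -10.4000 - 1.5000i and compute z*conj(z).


z_bar = -10.4000 + 1.5000i
z*z_bar = (-10.4)^2 + (-1.5)^2 = 108.16 + 2.25 = 110.41

z_bar = -10.4000 + 1.5000i, z*z_bar = 110.41


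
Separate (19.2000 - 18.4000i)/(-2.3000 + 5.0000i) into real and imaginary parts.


Multiply by conjugate: (19.2000 - 18.4000i)(-2.3000 - 5.0000i) / ((-2.3)^2 + 5^2)
Numerator real = 19.2*(-2.3) - (18.4)*5 = -136.16
Numerator imag = -18.4*(-2.3) - 19.2*5 = -53.68
Denominator = 30.29
Re(z) = -136.16/30.29 = -4.4952
Im(z) = -53.68/30.29 = -1.7722

Re(z) = -4.4952, Im(z) = -1.7722


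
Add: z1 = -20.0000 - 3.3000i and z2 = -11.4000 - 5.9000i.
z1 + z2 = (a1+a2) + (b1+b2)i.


Real: -20 - 11.4 = -31.4
Imag: -3.3 - 5.9 = -9.2

-31.4000 - 9.2000i


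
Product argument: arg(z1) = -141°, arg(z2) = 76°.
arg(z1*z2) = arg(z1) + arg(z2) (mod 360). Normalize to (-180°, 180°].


arg(z1*z2) = -141° + 76° = -65°
Normalized to (-180°, 180°]: -65°

-65°


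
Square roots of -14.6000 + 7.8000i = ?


|z| = sqrt(213.16+60.84) = 16.5529
sqrt((|z|+a)/2) = sqrt((16.5529+(-14.6))/2) = sqrt(0.9765) = 0.9882
sqrt((|z|-a)/2) = sqrt((16.5529-(-14.6))/2) = sqrt(15.5765) = 3.9467

±(0.9882 + 3.9467i) i.e. 0.9882 + 3.9467i and -0.9882 - 3.9467i


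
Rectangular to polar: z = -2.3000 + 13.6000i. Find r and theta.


r = sqrt(5.29+184.96) = sqrt(190.25) = 13.7931
theta = atan2(13.6, -2.3) = 99.5989 degrees

r = 13.7931, theta = 99.5989 degrees


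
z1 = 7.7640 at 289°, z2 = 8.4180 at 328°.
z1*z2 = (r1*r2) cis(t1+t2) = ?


r = 7.7640 * 8.4180 = 65.3574
theta = 289° + 328° = 617° = 257° (mod 360)

65.3574 cis(257°)


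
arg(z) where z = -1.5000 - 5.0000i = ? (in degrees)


Re = -1.5, Im = -5
arg = atan2(-5, -1.5) = -106.6992 degrees

arg(z) = -106.6992 degrees


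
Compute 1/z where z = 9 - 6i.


|z|^2 = 81+36 = 117
1/z = (9 + 6i)/117

1/z = 0.0769 + 0.0513i


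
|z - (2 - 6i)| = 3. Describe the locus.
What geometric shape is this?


|z - z0| = r is a circle with center z0 and radius r.
Center = (2, -6), radius = 3

Circle with center (2, -6) and radius 3


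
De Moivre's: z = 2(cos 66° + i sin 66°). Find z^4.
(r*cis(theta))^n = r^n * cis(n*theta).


r^4 = 2^4 = 16
n*theta = 4*66° = 264° = 264° (mod 360)
a = 16*cos(264°) = -1.6725
b = 16*sin(264°) = -15.9124

16 cis(264°) = -1.6725 - 15.9124i


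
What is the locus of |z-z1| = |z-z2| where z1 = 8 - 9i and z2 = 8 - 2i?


Equal distances means the locus is the perpendicular bisector of z1 and z2.
Midpoint = ((8+8)/2, (-9+(-2))/2) = (8.0000, -5.5000)

Perpendicular bisector through (8.0000, -5.5000)


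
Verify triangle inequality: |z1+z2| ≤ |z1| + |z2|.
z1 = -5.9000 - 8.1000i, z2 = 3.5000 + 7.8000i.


|z1| = sqrt((-5.9)^2 + (-8.1)^2) = sqrt(100.42) = 10.0210
|z2| = sqrt(3.5^2 + 7.8^2) = sqrt(73.09) = 8.5493
z1+z2 = -2.4000 - 0.3000i
|z1+z2| = sqrt(5.85) = 2.4187
|z1|+|z2| = 10.0210 + 8.5493 = 18.5703

|z1+z2| = 2.4187 ≤ |z1|+|z2| = 18.5703 (verified)


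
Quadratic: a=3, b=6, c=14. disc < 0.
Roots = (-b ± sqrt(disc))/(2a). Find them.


disc = 6^2 - 4*3*14 = 36 - 168 = -132
sqrt(|disc|) = sqrt(132) = 11.4891
Real part = -6/(2*3) = -1.0000
Imag part = 11.4891/(2*3) = 1.9149

-1.0000 ± 1.9149i


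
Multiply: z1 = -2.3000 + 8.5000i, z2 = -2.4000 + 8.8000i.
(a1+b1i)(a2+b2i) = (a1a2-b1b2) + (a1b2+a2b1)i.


Real = -2.3*(-2.4) - 8.5*8.8 = 5.52 - 74.8 = -69.28
Imag = -2.3*8.8 - (2.4)*8.5 = -20.24 - (20.4) = -40.64

-69.2800 - 40.6400i


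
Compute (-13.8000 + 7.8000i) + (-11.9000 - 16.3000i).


Real: -13.8 - 11.9 = -25.7
Imag: 7.8 - 16.3 = -8.5

-25.7000 - 8.5000i


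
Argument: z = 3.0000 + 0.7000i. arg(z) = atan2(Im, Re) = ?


Re = 3, Im = 0.7
arg = atan2(0.7, 3) = 13.1340 degrees

arg(z) = 13.1340 degrees


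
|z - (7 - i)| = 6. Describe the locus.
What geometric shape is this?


|z - z0| = r is a circle with center z0 and radius r.
Center = (7, -1), radius = 6

Circle with center (7, -1) and radius 6


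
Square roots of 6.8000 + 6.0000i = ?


|z| = sqrt(46.24+36) = 9.0686
sqrt((|z|+a)/2) = sqrt((9.0686+6.8)/2) = sqrt(7.9343) = 2.8168
sqrt((|z|-a)/2) = sqrt((9.0686-6.8)/2) = sqrt(1.1343) = 1.0650

±(2.8168 + 1.0650i) i.e. 2.8168 + 1.0650i and -2.8168 - 1.0650i


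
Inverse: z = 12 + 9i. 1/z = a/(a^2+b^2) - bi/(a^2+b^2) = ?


|z|^2 = 144+81 = 225
1/z = (12 - 9i)/225

1/z = 0.0533 - 0.0400i


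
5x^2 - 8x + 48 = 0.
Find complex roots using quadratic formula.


disc = (-8)^2 - 4*5*48 = 64 - 960 = -896
sqrt(|disc|) = sqrt(896) = 29.9333
Real part = 8/(2*5) = 0.8000
Imag part = 29.9333/(2*5) = 2.9933

0.8000 ± 2.9933i


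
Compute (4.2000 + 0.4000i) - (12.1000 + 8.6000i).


Real: 4.2 - 12.1 = -7.9
Imag: 0.4 - 8.6 = -8.2

-7.9000 - 8.2000i


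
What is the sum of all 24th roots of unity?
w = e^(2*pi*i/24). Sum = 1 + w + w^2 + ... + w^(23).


The sum of all 24th roots of unity is 0.
Geometric series: (1 - w^24)/(1 - w) = (1-1)/(1-w) = 0 since w^24 = 1, w ≠ 1.
Alternatively: coefficient of z^23 in z^24 - 1 is 0.

0


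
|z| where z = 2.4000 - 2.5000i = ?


|z| = sqrt(2.4^2 + (-2.5)^2) = sqrt(5.76 + 6.25) = sqrt(12.01) = 3.4655

|z| = 3.4655


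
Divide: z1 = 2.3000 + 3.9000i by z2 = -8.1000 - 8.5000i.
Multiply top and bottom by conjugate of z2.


Conjugate of z2 = -8.1000 + 8.5000i
Numerator: (2.3000 + 3.9000i)(-8.1000 + 8.5000i) = -51.7800 - 12.0400i
Denominator: (-8.1)^2 + (-8.5)^2 = 137.86
Result = (-51.7800 - 12.0400i)/137.86

-0.3756 - 0.0873i


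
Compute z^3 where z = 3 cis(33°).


r^3 = 3^3 = 27
n*theta = 3*33° = 99° = 99° (mod 360)
a = 27*cos(99°) = -4.2237
b = 27*sin(99°) = 26.6676

27 cis(99°) = -4.2237 + 26.6676i


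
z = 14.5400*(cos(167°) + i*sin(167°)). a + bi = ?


a = 14.5400*cos(167°) = 14.5400*(-0.97437) = -14.1673
b = 14.5400*sin(167°) = 14.5400*0.22495 = 3.2708

-14.1673 + 3.2708i


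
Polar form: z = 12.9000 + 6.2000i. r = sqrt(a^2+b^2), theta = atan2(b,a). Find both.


r = sqrt(166.41+38.44) = sqrt(204.85) = 14.3126
theta = atan2(6.2, 12.9) = 25.6699 degrees

r = 14.3126, theta = 25.6699 degrees


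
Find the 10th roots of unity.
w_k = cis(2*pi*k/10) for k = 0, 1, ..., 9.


The 10th roots of unity are cis(360k/10°) for k=0..9
Angle step = 360/10 = 36°
Primitive root: cis(36°)
Primitive root = 0.8090 + 0.5878i

10 roots at angles: 0°, 36°, 72°, 108°, 144°, 180°, 216°, 252°, 288°, 324°


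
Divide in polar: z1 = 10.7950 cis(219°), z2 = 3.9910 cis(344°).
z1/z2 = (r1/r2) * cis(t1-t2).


r = 10.7950 / 3.9910 = 2.7048
theta = 219° - 344° = -125° = 235° (mod 360)

2.7048 cis(235°)


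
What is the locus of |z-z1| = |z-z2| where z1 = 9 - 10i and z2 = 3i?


Equal distances means the locus is the perpendicular bisector of z1 and z2.
Midpoint = ((9+0)/2, (-10+3)/2) = (4.5000, -3.5000)

Perpendicular bisector through (4.5000, -3.5000)


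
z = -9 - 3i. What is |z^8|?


|z| = sqrt(81+9) = sqrt(90) = 9.4868
|z^8| = |z|^8 = (sqrt(90))^8 = 90^4 = 65610000

|z^8| = 65610000


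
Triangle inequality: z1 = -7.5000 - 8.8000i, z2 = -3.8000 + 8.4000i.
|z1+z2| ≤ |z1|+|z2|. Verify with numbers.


|z1| = sqrt((-7.5)^2 + (-8.8)^2) = sqrt(133.69) = 11.5624
|z2| = sqrt((-3.8)^2 + 8.4^2) = sqrt(85) = 9.2195
z1+z2 = -11.3000 - 0.4000i
|z1+z2| = sqrt(127.85) = 11.3071
|z1|+|z2| = 11.5624 + 9.2195 = 20.7819

|z1+z2| = 11.3071 ≤ |z1|+|z2| = 20.7819 (verified)


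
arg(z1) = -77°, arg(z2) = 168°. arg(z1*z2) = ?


arg(z1*z2) = -77° + 168° = 91°
Normalized to (-180°, 180°]: 91°

91°


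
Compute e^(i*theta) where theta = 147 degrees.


cos(147°) = -0.8387
sin(147°) = 0.5446

e^(i*147°) = -0.8387 + 0.5446i


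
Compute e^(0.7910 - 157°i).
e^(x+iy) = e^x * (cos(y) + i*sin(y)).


e^0.7910 = 2.2056
cos(-157°) = -0.9205
sin(-157°) = -0.39073
Real = 2.2056*(-0.9205) = -2.0303
Imag = 2.2056*(-0.39073) = -0.8618

-2.0303 - 0.8618i


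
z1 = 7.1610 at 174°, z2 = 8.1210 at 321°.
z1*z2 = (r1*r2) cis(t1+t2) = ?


r = 7.1610 * 8.1210 = 58.1545
theta = 174° + 321° = 495° = 135° (mod 360)

58.1545 cis(135°)


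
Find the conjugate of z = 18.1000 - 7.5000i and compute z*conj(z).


z_bar = 18.1000 + 7.5000i
z*z_bar = 18.1^2 + (-7.5)^2 = 327.61 + 56.25 = 383.86

z_bar = 18.1000 + 7.5000i, z*z_bar = 383.86


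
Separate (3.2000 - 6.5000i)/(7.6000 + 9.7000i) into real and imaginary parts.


Multiply by conjugate: (3.2000 - 6.5000i)(7.6000 - 9.7000i) / (7.6^2 + 9.7^2)
Numerator real = 3.2*7.6 - (6.5)*9.7 = -38.73
Numerator imag = -6.5*7.6 - 3.2*9.7 = -80.44
Denominator = 151.85
Re(z) = -38.73/151.85 = -0.2551
Im(z) = -80.44/151.85 = -0.5297

Re(z) = -0.2551, Im(z) = -0.5297


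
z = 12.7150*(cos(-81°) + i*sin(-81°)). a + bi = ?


a = 12.7150*cos(-81°) = 12.7150*0.156434 = 1.9891
b = 12.7150*sin(-81°) = 12.7150*(-0.98769) = -12.5585

1.9891 - 12.5585i


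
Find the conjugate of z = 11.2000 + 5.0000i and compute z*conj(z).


z_bar = 11.2000 - 5.0000i
z*z_bar = 11.2^2 + 5^2 = 125.44 + 25 = 150.44

z_bar = 11.2000 - 5.0000i, z*z_bar = 150.44


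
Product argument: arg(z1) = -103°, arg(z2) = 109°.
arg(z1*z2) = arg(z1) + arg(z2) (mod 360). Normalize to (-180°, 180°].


arg(z1*z2) = -103° + 109° = 6°
Normalized to (-180°, 180°]: 6°

6°


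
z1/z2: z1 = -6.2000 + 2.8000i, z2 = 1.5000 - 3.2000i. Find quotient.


Conjugate of z2 = 1.5000 + 3.2000i
Numerator: (-6.2000 + 2.8000i)(1.5000 + 3.2000i) = -18.2600 - 15.6400i
Denominator: 1.5^2 + (-3.2)^2 = 12.49
Result = (-18.2600 - 15.6400i)/12.49

-1.4620 - 1.2522i


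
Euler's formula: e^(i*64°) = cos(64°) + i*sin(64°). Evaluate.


cos(64°) = 0.4384
sin(64°) = 0.8988

e^(i*64°) = 0.4384 + 0.8988i


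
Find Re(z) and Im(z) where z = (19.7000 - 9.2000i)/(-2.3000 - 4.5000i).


Multiply by conjugate: (19.7000 - 9.2000i)(-2.3000 + 4.5000i) / ((-2.3)^2 + (-4.5)^2)
Numerator real = 19.7*(-2.3) - (9.2)*(-4.5) = -3.91
Numerator imag = -9.2*(-2.3) - 19.7*(-4.5) = 109.81
Denominator = 25.54
Re(z) = -3.91/25.54 = -0.1531
Im(z) = 109.81/25.54 = 4.2995

Re(z) = -0.1531, Im(z) = 4.2995


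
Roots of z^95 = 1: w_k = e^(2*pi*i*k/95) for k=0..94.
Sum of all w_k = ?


The sum of all 95th roots of unity is 0.
Geometric series: (1 - w^95)/(1 - w) = (1-1)/(1-w) = 0 since w^95 = 1, w ≠ 1.
Alternatively: coefficient of z^94 in z^95 - 1 is 0.

0


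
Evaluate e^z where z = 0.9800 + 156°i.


e^0.9800 = 2.6645
cos(156°) = -0.913545
sin(156°) = 0.4067
Real = 2.6645*(-0.913545) = -2.4341
Imag = 2.6645*0.4067 = 1.0837

-2.4341 + 1.0837i


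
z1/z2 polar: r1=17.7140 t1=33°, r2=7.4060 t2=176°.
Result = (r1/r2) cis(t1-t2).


r = 17.7140 / 7.4060 = 2.3918
theta = 33° - 176° = -143° = 217° (mod 360)

2.3918 cis(217°)


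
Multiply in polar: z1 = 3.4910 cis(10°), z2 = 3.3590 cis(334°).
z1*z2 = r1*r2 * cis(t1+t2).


r = 3.4910 * 3.3590 = 11.7263
theta = 10° + 334° = 344° = 344° (mod 360)

11.7263 cis(344°)


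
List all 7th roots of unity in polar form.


The 7th roots of unity are cis(360k/7°) for k=0..6
Angle step = 360/7 = 51.4286°
Primitive root: cis(51.4286°)
Primitive root = 0.6235 + 0.7818i

7 roots at angles: 0°, 51.4286°, 102.8571°, 154.2857°, 205.7143°, 257.1429°, 308.5714°


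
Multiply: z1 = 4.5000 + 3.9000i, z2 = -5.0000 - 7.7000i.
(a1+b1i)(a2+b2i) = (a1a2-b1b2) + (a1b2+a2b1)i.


Real = 4.5*(-5) - 3.9*(-7.7) = -22.5 - (-30.03) = 7.53
Imag = 4.5*(-7.7) - (5)*3.9 = -34.65 - (19.5) = -54.15

7.5300 - 54.1500i


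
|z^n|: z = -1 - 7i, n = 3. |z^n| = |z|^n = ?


|z| = sqrt(1+49) = sqrt(50) = 7.0711
|z^3| = |z|^3 = (sqrt(50))^3 = 50*sqrt(50)

|z^3| = 50*sqrt(50) ≈ 353.5534


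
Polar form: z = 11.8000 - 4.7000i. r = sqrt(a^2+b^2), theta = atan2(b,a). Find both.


r = sqrt(139.24+22.09) = sqrt(161.33) = 12.7016
theta = atan2(-4.7, 11.8) = -21.7176 degrees

r = 12.7016, theta = -21.7176 degrees


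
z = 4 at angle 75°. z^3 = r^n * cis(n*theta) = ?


r^3 = 4^3 = 64
n*theta = 3*75° = 225° = 225° (mod 360)
a = 64*cos(225°) = -45.2548
b = 64*sin(225°) = -45.2548

64 cis(225°) = -45.2548 - 45.2548i


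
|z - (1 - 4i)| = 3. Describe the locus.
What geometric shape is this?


|z - z0| = r is a circle with center z0 and radius r.
Center = (1, -4), radius = 3

Circle with center (1, -4) and radius 3


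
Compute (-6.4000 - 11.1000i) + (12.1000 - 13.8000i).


Real: -6.4 + 12.1 = 5.7
Imag: -11.1 - 13.8 = -24.9

5.7000 - 24.9000i


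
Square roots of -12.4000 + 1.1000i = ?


|z| = sqrt(153.76+1.21) = 12.4487
sqrt((|z|+a)/2) = sqrt((12.4487+(-12.4))/2) = sqrt(0.0243) = 0.1560
sqrt((|z|-a)/2) = sqrt((12.4487-(-12.4))/2) = sqrt(12.4243) = 3.5248

±(0.1560 + 3.5248i) i.e. 0.1560 + 3.5248i and -0.1560 - 3.5248i


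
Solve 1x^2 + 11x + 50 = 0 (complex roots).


disc = 11^2 - 4*1*50 = 121 - 200 = -79
sqrt(|disc|) = sqrt(79) = 8.8882
Real part = -11/(2*1) = -5.5000
Imag part = 8.8882/(2*1) = 4.4441

-5.5000 ± 4.4441i


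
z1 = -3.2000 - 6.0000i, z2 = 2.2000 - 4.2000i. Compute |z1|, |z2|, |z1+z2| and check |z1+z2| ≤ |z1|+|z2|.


|z1| = sqrt((-3.2)^2 + (-6)^2) = sqrt(46.24) = 6.8000
|z2| = sqrt(2.2^2 + (-4.2)^2) = sqrt(22.48) = 4.7413
z1+z2 = -1.0000 - 10.2000i
|z1+z2| = sqrt(105.04) = 10.2489
|z1|+|z2| = 6.8000 + 4.7413 = 11.5413

|z1+z2| = 10.2489 ≤ |z1|+|z2| = 11.5413 (verified)


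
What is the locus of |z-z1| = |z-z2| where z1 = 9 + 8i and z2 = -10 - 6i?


Equal distances means the locus is the perpendicular bisector of z1 and z2.
Midpoint = ((9+(-10))/2, (8+(-6))/2) = (-0.5000, 1.0000)

Perpendicular bisector through (-0.5000, 1.0000)


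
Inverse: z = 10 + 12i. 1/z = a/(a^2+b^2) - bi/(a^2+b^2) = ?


|z|^2 = 100+144 = 244
1/z = (10 - 12i)/244

1/z = 0.0410 - 0.0492i


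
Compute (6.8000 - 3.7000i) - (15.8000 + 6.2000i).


Real: 6.8 - 15.8 = -9
Imag: -3.7 - 6.2 = -9.9

-9.0000 - 9.9000i


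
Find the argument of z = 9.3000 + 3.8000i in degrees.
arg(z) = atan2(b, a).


Re = 9.3, Im = 3.8
arg = atan2(3.8, 9.3) = 22.2250 degrees

arg(z) = 22.2250 degrees


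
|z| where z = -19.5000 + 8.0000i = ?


|z| = sqrt((-19.5)^2 + 8^2) = sqrt(380.25 + 64) = sqrt(444.25) = 21.0772

|z| = 21.0772


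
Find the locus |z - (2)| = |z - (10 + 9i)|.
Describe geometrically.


Equal distances means the locus is the perpendicular bisector of z1 and z2.
Midpoint = ((2+10)/2, (0+9)/2) = (6.0000, 4.5000)

Perpendicular bisector through (6.0000, 4.5000)


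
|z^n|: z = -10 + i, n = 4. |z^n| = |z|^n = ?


|z| = sqrt(100+1) = sqrt(101) = 10.0499
|z^4| = |z|^4 = (sqrt(101))^4 = 101^2 = 10201

|z^4| = 10201


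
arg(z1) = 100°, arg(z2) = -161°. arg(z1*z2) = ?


arg(z1*z2) = 100° - 161° = -61°
Normalized to (-180°, 180°]: -61°

-61°


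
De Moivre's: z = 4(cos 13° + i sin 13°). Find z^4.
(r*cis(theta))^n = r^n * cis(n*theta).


r^4 = 4^4 = 256
n*theta = 4*13° = 52° = 52° (mod 360)
a = 256*cos(52°) = 157.6093
b = 256*sin(52°) = 201.7308

256 cis(52°) = 157.6093 + 201.7308i


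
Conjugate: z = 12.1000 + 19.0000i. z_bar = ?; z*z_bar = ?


z_bar = 12.1000 - 19.0000i
z*z_bar = 12.1^2 + 19^2 = 146.41 + 361 = 507.41

z_bar = 12.1000 - 19.0000i, z*z_bar = 507.41


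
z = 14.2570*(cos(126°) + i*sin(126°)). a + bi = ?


a = 14.2570*cos(126°) = 14.2570*(-0.58779) = -8.3801
b = 14.2570*sin(126°) = 14.2570*0.80902 = 11.5342

-8.3801 + 11.5342i


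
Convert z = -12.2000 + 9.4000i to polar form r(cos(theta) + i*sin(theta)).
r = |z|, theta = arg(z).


r = sqrt(148.84+88.36) = sqrt(237.2) = 15.4013
theta = atan2(9.4, -12.2) = 142.3860 degrees

r = 15.4013, theta = 142.3860 degrees


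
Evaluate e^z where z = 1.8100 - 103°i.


e^1.8100 = 6.11045
cos(-103°) = -0.224951
sin(-103°) = -0.97437
Real = 6.11045*(-0.224951) = -1.3746
Imag = 6.11045*(-0.97437) = -5.9538

-1.3746 - 5.9538i


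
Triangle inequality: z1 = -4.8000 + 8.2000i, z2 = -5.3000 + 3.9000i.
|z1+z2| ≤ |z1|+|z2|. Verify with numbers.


|z1| = sqrt((-4.8)^2 + 8.2^2) = sqrt(90.28) = 9.5016
|z2| = sqrt((-5.3)^2 + 3.9^2) = sqrt(43.3) = 6.5803
z1+z2 = -10.1000 + 12.1000i
|z1+z2| = sqrt(248.42) = 15.7613
|z1|+|z2| = 9.5016 + 6.5803 = 16.0819

|z1+z2| = 15.7613 ≤ |z1|+|z2| = 16.0819 (verified)


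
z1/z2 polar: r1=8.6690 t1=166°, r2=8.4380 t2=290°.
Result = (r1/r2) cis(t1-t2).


r = 8.6690 / 8.4380 = 1.0274
theta = 166° - 290° = -124° = 236° (mod 360)

1.0274 cis(236°)


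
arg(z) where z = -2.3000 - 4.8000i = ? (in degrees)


Re = -2.3, Im = -4.8
arg = atan2(-4.8, -2.3) = -115.6022 degrees

arg(z) = -115.6022 degrees


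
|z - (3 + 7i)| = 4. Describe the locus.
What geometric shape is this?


|z - z0| = r is a circle with center z0 and radius r.
Center = (3, 7), radius = 4

Circle with center (3, 7) and radius 4


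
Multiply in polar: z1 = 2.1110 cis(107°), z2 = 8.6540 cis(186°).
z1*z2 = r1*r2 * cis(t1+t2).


r = 2.1110 * 8.6540 = 18.2686
theta = 107° + 186° = 293° = 293° (mod 360)

18.2686 cis(293°)


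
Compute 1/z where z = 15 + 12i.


|z|^2 = 225+144 = 369
1/z = (15 - 12i)/369

1/z = 0.0407 - 0.0325i


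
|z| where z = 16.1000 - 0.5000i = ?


|z| = sqrt(16.1^2 + (-0.5)^2) = sqrt(259.21 + 0.25) = sqrt(259.46) = 16.1078

|z| = 16.1078


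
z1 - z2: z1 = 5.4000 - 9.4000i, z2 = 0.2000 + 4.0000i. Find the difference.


Real: 5.4 - 0.2 = 5.2
Imag: -9.4 - 4 = -13.4

5.2000 - 13.4000i


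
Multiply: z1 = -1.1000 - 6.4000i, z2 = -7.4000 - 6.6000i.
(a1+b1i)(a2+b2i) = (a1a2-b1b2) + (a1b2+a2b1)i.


Real = -1.1*(-7.4) - (-6.4)*(-6.6) = 8.14 - 42.24 = -34.1
Imag = -1.1*(-6.6) - (7.4)*(-6.4) = 7.26 + 47.36 = 54.62

-34.1000 + 54.6200i


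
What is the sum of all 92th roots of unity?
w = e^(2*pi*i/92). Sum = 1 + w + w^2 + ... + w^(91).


The sum of all 92th roots of unity is 0.
Geometric series: (1 - w^92)/(1 - w) = (1-1)/(1-w) = 0 since w^92 = 1, w ≠ 1.
Alternatively: coefficient of z^91 in z^92 - 1 is 0.

0


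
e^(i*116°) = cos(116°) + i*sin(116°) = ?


cos(116°) = -0.4384
sin(116°) = 0.8988

e^(i*116°) = -0.4384 + 0.8988i


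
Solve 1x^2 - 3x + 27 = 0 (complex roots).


disc = (-3)^2 - 4*1*27 = 9 - 108 = -99
sqrt(|disc|) = sqrt(99) = 9.9499
Real part = 3/(2*1) = 1.5000
Imag part = 9.9499/(2*1) = 4.9749

1.5000 ± 4.9749i


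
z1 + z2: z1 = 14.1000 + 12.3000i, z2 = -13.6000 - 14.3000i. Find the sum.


Real: 14.1 - 13.6 = 0.5
Imag: 12.3 - 14.3 = -2

0.5000 - 2.0000i


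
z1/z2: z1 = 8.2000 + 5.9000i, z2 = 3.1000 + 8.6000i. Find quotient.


Conjugate of z2 = 3.1000 - 8.6000i
Numerator: (8.2000 + 5.9000i)(3.1000 - 8.6000i) = 76.1600 - 52.2300i
Denominator: 3.1^2 + 8.6^2 = 83.57
Result = (76.1600 - 52.2300i)/83.57

0.9113 - 0.6250i


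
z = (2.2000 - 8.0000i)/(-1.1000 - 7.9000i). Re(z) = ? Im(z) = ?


Multiply by conjugate: (2.2000 - 8.0000i)(-1.1000 + 7.9000i) / ((-1.1)^2 + (-7.9)^2)
Numerator real = 2.2*(-1.1) - (8)*(-7.9) = 60.78
Numerator imag = -8*(-1.1) - 2.2*(-7.9) = 26.18
Denominator = 63.62
Re(z) = 60.78/63.62 = 0.9554
Im(z) = 26.18/63.62 = 0.4115

Re(z) = 0.9554, Im(z) = 0.4115


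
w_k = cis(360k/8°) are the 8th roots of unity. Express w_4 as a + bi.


Angle = 360*4/8 = 180°
a = cos(180°) = -1.0000
b = sin(180°) = 0

-1.0000 + 0i


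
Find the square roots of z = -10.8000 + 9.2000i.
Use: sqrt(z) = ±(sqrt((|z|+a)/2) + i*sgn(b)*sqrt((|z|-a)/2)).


|z| = sqrt(116.64+84.64) = 14.1873
sqrt((|z|+a)/2) = sqrt((14.1873+(-10.8))/2) = sqrt(1.6937) = 1.3014
sqrt((|z|-a)/2) = sqrt((14.1873-(-10.8))/2) = sqrt(12.4937) = 3.5346

±(1.3014 + 3.5346i) i.e. 1.3014 + 3.5346i and -1.3014 - 3.5346i


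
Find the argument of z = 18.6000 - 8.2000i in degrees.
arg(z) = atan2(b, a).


Re = 18.6, Im = -8.2
arg = atan2(-8.2, 18.6) = -23.7908 degrees

arg(z) = -23.7908 degrees


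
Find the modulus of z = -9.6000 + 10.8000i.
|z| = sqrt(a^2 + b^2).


|z| = sqrt((-9.6)^2 + 10.8^2) = sqrt(92.16 + 116.64) = sqrt(208.8) = 14.4499

|z| = 14.4499


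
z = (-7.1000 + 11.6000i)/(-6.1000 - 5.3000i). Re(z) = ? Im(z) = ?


Multiply by conjugate: (-7.1000 + 11.6000i)(-6.1000 + 5.3000i) / ((-6.1)^2 + (-5.3)^2)
Numerator real = -7.1*(-6.1) + 11.6*(-5.3) = -18.17
Numerator imag = 11.6*(-6.1) - (-7.1)*(-5.3) = -108.39
Denominator = 65.3
Re(z) = -18.17/65.3 = -0.2783
Im(z) = -108.39/65.3 = -1.6599

Re(z) = -0.2783, Im(z) = -1.6599


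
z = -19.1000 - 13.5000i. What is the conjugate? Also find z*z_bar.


z_bar = -19.1000 + 13.5000i
z*z_bar = (-19.1)^2 + (-13.5)^2 = 364.81 + 182.25 = 547.06

z_bar = -19.1000 + 13.5000i, z*z_bar = 547.06


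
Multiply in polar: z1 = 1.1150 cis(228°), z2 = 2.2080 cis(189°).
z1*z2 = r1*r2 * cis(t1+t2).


r = 1.1150 * 2.2080 = 2.4619
theta = 228° + 189° = 417° = 57° (mod 360)

2.4619 cis(57°)


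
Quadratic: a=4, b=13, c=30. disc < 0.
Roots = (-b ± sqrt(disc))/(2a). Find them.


disc = 13^2 - 4*4*30 = 169 - 480 = -311
sqrt(|disc|) = sqrt(311) = 17.6352
Real part = -13/(2*4) = -1.6250
Imag part = 17.6352/(2*4) = 2.2044

-1.6250 ± 2.2044i


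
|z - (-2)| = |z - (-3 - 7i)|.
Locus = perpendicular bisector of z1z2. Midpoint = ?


Equal distances means the locus is the perpendicular bisector of z1 and z2.
Midpoint = ((-2+(-3))/2, (0+(-7))/2) = (-2.5000, -3.5000)

Perpendicular bisector through (-2.5000, -3.5000)


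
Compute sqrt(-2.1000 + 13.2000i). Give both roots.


|z| = sqrt(4.41+174.24) = 13.3660
sqrt((|z|+a)/2) = sqrt((13.3660+(-2.1))/2) = sqrt(5.6330) = 2.3734
sqrt((|z|-a)/2) = sqrt((13.3660-(-2.1))/2) = sqrt(7.7330) = 2.7808

±(2.3734 + 2.7808i) i.e. 2.3734 + 2.7808i and -2.3734 - 2.7808i


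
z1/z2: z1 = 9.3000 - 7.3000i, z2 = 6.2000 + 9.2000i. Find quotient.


Conjugate of z2 = 6.2000 - 9.2000i
Numerator: (9.3000 - 7.3000i)(6.2000 - 9.2000i) = -9.5000 - 130.8200i
Denominator: 6.2^2 + 9.2^2 = 123.08
Result = (-9.5000 - 130.8200i)/123.08

-0.0772 - 1.0629i


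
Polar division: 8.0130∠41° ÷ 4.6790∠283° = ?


r = 8.0130 / 4.6790 = 1.7125
theta = 41° - 283° = -242° = 118° (mod 360)

1.7125 cis(118°)


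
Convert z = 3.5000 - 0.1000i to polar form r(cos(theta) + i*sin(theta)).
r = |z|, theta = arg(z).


r = sqrt(12.25+0.01) = sqrt(12.26) = 3.5014
theta = atan2(-0.1, 3.5) = -1.6366 degrees

r = 3.5014, theta = -1.6366 degrees


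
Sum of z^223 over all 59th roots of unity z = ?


The roots are w_k = w^k with w = e^(2*pi*i/59), and (w^k)^223 = (w^223)^k.
So S = 1 + u + u^2 + ... + u^(58) with u = w^223.
223 = 3*59 + 46, so 223 is not a multiple of 59: u = (w^59)^3 * w^46 = w^46 ≠ 1 (w is a primitive 59th root), while u^59 = (w^59)^223 = 1.
Geometric series: S = (1 - u^59)/(1 - u) = (1 - 1)/(1 - u) = 0

S = 0


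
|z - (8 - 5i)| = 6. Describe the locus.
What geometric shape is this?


|z - z0| = r is a circle with center z0 and radius r.
Center = (8, -5), radius = 6

Circle with center (8, -5) and radius 6


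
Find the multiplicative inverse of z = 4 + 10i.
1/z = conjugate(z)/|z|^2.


|z|^2 = 16+100 = 116
1/z = (4 - 10i)/116

1/z = 0.0345 - 0.0862i


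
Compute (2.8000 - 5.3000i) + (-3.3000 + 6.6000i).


Real: 2.8 - 3.3 = -0.5
Imag: -5.3 + 6.6 = 1.3

-0.5000 + 1.3000i


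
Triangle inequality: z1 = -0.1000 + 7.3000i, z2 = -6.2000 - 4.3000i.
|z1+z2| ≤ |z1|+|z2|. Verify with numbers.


|z1| = sqrt((-0.1)^2 + 7.3^2) = sqrt(53.3) = 7.3007
|z2| = sqrt((-6.2)^2 + (-4.3)^2) = sqrt(56.93) = 7.5452
z1+z2 = -6.3000 + 3.0000i
|z1+z2| = sqrt(48.69) = 6.9778
|z1|+|z2| = 7.3007 + 7.5452 = 14.8459

|z1+z2| = 6.9778 ≤ |z1|+|z2| = 14.8459 (verified)


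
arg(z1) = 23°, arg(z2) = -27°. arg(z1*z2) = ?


arg(z1*z2) = 23° - 27° = -4°
Normalized to (-180°, 180°]: -4°

-4°


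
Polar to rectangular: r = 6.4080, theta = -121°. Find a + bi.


a = 6.4080*cos(-121°) = 6.4080*(-0.51504) = -3.3004
b = 6.4080*sin(-121°) = 6.4080*(-0.85717) = -5.4927

-3.3004 - 5.4927i


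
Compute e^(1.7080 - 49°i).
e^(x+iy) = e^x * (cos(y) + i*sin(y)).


e^1.7080 = 5.5179
cos(-49°) = 0.65606
sin(-49°) = -0.7547
Real = 5.5179*0.65606 = 3.6201
Imag = 5.5179*(-0.7547) = -4.1644

3.6201 - 4.1644i


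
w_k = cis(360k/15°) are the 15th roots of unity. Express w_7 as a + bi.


Angle = 360*7/15 = 168°
a = cos(168°) = -0.9781
b = sin(168°) = 0.2079

-0.9781 + 0.2079i


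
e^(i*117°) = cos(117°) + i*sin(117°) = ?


cos(117°) = -0.4540
sin(117°) = 0.8910

e^(i*117°) = -0.4540 + 0.8910i


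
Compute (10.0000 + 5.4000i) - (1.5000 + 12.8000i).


Real: 10 - 1.5 = 8.5
Imag: 5.4 - 12.8 = -7.4

8.5000 - 7.4000i


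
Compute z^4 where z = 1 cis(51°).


r^4 = 1^4 = 1
n*theta = 4*51° = 204° = 204° (mod 360)
a = 1*cos(204°) = -0.9135
b = 1*sin(204°) = -0.4067

1 cis(204°) = -0.9135 - 0.4067i


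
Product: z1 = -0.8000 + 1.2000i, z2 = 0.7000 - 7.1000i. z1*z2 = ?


Real = -0.8*0.7 - 1.2*(-7.1) = -0.56 - (-8.52) = 7.96
Imag = -0.8*(-7.1) + 0.7*1.2 = 5.68 + 0.84 = 6.52

7.9600 + 6.5200i


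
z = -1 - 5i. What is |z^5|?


|z| = sqrt(1+25) = sqrt(26) = 5.0990
|z^5| = |z|^5 = (sqrt(26))^5 = 26^2 * sqrt(26) = 676*sqrt(26)

|z^5| = 676*sqrt(26) ≈ 3446.9372


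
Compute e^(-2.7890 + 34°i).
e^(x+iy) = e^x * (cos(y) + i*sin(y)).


e^-2.7890 = 0.0615
cos(34°) = 0.829
sin(34°) = 0.5592
Real = 0.0615*0.829 = 0.0510
Imag = 0.0615*0.5592 = 0.0344

0.0510 + 0.0344i


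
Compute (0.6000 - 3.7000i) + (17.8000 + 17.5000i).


Real: 0.6 + 17.8 = 18.4
Imag: -3.7 + 17.5 = 13.8

18.4000 + 13.8000i


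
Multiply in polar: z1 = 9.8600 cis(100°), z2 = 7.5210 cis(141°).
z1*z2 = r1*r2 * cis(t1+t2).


r = 9.8600 * 7.5210 = 74.1571
theta = 100° + 141° = 241° = 241° (mod 360)

74.1571 cis(241°)


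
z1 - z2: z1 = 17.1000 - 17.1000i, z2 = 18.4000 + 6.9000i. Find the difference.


Real: 17.1 - 18.4 = -1.3
Imag: -17.1 - 6.9 = -24

-1.3000 - 24.0000i


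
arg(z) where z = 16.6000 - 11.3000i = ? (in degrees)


Re = 16.6, Im = -11.3
arg = atan2(-11.3, 16.6) = -34.2440 degrees

arg(z) = -34.2440 degrees


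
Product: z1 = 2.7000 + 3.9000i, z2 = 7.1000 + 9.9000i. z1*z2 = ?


Real = 2.7*7.1 - 3.9*9.9 = 19.17 - 38.61 = -19.44
Imag = 2.7*9.9 + 7.1*3.9 = 26.73 + 27.69 = 54.42

-19.4400 + 54.4200i


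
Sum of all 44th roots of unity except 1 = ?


With w = e^(2*pi*i/44), all 44 of the 44th roots of unity w^0 = 1, w, ..., w^(43) sum to 0: 1 + w + ... + w^(43) = (1 - w^44)/(1 - w) = 0 since w^44 = 1, w ≠ 1.
Removing the root 1: w + w^2 + ... + w^(43) = 0 - 1 = -1

Sum = -1


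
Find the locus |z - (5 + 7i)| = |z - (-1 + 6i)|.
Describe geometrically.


Equal distances means the locus is the perpendicular bisector of z1 and z2.
Midpoint = ((5+(-1))/2, (7+6)/2) = (2.0000, 6.5000)

Perpendicular bisector through (2.0000, 6.5000)


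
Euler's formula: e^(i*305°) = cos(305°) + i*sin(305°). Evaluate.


cos(305°) = 0.5736
sin(305°) = -0.8192

e^(i*305°) = 0.5736 - 0.8192i


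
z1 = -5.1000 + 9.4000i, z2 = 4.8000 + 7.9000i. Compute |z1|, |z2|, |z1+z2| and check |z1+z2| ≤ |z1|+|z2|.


|z1| = sqrt((-5.1)^2 + 9.4^2) = sqrt(114.37) = 10.6944
|z2| = sqrt(4.8^2 + 7.9^2) = sqrt(85.45) = 9.2439
z1+z2 = -0.3000 + 17.3000i
|z1+z2| = sqrt(299.38) = 17.3026
|z1|+|z2| = 10.6944 + 9.2439 = 19.9383

|z1+z2| = 17.3026 ≤ |z1|+|z2| = 19.9383 (verified)


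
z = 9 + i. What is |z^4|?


|z| = sqrt(81+1) = sqrt(82) = 9.0554
|z^4| = |z|^4 = (sqrt(82))^4 = 82^2 = 6724

|z^4| = 6724


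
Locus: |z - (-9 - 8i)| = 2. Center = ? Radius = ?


|z - z0| = r is a circle with center z0 and radius r.
Center = (-9, -8), radius = 2

Circle with center (-9, -8) and radius 2


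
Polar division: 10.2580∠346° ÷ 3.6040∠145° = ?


r = 10.2580 / 3.6040 = 2.8463
theta = 346° - 145° = 201° = 201° (mod 360)

2.8463 cis(201°)
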